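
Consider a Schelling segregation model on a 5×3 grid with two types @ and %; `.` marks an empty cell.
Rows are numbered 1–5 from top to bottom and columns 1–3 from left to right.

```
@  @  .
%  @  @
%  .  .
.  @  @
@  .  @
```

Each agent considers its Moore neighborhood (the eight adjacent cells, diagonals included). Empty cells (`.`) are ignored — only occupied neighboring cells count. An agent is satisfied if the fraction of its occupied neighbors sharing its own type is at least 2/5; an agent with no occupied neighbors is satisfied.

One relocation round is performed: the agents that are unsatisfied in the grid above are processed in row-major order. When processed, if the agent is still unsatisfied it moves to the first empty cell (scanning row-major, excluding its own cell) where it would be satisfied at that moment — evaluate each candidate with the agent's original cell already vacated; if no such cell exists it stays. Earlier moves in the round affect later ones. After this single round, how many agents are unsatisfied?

Initially unsatisfied (in order): (2,1), (3,1).
  (2,1): no empty cell satisfies it; stays.
  (3,1): no empty cell satisfies it; stays.
Resulting grid:
@ @ .
% @ @
% . .
. @ @
@ . @
Unsatisfied now: (2,1), (3,1).

2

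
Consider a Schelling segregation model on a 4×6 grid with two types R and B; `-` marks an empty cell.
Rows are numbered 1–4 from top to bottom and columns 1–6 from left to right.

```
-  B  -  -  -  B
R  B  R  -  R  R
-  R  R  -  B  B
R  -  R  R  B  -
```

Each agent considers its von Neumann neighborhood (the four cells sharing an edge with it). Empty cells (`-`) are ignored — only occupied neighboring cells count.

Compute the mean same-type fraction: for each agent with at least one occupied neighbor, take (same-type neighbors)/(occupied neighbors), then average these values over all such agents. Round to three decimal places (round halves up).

(1,2)B 1/1
(1,6)B 0/1
(2,1)R 0/1
(2,2)B 1/4
(2,3)R 1/2
(2,5)R 1/2
(2,6)R 1/3
(3,2)R 1/2
(3,3)R 3/3
(3,5)B 2/3
(3,6)B 1/2
(4,1)R — no occupied neighbors
(4,3)R 2/2
(4,4)R 1/2
(4,5)B 1/2
Sum over 14 agents: 1/1 + 0/1 + 0/1 + 1/4 + 1/2 + 1/2 + 1/3 + 1/2 + 3/3 + 2/3 + 1/2 + 2/2 + 1/2 + 1/2 = 29/4; mean = 29/4 ÷ 14 = 29/56 = 0.517857… → 0.518.

0.518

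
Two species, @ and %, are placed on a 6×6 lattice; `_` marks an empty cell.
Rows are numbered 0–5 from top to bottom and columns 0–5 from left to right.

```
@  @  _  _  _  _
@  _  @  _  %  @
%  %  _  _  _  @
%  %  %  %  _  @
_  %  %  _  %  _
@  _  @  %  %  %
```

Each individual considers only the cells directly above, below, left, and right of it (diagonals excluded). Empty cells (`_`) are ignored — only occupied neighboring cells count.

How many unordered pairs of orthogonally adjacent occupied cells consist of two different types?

4

Scan each occupied cell's neighbors to the right and below so each pair is counted once.
Row 0: @(0,0)–@(0,1)= @(0,0)–@(1,0)=  → 0/2 unlike.
Row 1: @(1,0)–%(2,0)≠ %(1,4)–@(1,5)≠ @(1,5)–@(2,5)=  → 2/3 unlike.
Row 2: %(2,0)–%(2,1)= %(2,0)–%(3,0)= %(2,1)–%(3,1)= @(2,5)–@(3,5)=  → 0/4 unlike.
Row 3: %(3,0)–%(3,1)= %(3,1)–%(3,2)= %(3,1)–%(4,1)= %(3,2)–%(3,3)= %(3,2)–%(4,2)=  → 0/5 unlike.
Row 4: %(4,1)–%(4,2)= %(4,2)–@(5,2)≠ %(4,4)–%(5,4)=  → 1/3 unlike.
Row 5: @(5,2)–%(5,3)≠ %(5,3)–%(5,4)= %(5,4)–%(5,5)=  → 1/3 unlike.
Total adjacent occupied pairs: 20; unlike-type pairs: 4.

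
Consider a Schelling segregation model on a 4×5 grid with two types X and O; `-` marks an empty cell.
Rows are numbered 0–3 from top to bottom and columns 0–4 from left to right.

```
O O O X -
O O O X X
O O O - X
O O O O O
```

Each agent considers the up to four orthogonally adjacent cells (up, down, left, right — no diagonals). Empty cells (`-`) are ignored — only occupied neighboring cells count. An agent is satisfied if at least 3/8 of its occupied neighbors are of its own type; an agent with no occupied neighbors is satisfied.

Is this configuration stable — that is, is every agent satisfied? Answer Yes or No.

Row 0: (0,0)O 2/2 satisfied · (0,1)O 3/3 satisfied · (0,2)O 2/3 satisfied · (0,3)X 1/2 satisfied
Row 1: (1,0)O 3/3 satisfied · (1,1)O 4/4 satisfied · (1,2)O 3/4 satisfied · (1,3)X 2/3 satisfied · (1,4)X 2/2 satisfied
Row 2: (2,0)O 3/3 satisfied · (2,1)O 4/4 satisfied · (2,2)O 3/3 satisfied · (2,4)X 1/2 satisfied
Row 3: (3,0)O 2/2 satisfied · (3,1)O 3/3 satisfied · (3,2)O 3/3 satisfied · (3,3)O 2/2 satisfied · (3,4)O 1/2 satisfied
All meet the threshold, so the configuration is stable.

Yes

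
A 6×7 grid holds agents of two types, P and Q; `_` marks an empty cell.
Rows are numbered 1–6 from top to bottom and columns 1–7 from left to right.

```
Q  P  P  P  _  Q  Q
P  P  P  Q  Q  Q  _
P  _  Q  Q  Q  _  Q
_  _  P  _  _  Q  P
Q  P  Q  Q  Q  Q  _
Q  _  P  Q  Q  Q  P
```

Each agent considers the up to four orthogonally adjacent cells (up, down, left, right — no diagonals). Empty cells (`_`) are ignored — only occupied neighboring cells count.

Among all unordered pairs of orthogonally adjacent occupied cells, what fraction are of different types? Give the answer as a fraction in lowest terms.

14/39

Scan each occupied cell's neighbors to the right and below so each pair is counted once.
Row 1: Q(1,1)–P(1,2)≠ Q(1,1)–P(2,1)≠ P(1,2)–P(1,3)= P(1,2)–P(2,2)= P(1,3)–P(1,4)= P(1,3)–P(2,3)= P(1,4)–Q(2,4)≠ Q(1,6)–Q(1,7)= Q(1,6)–Q(2,6)=  → 3/9 unlike.
Row 2: P(2,1)–P(2,2)= P(2,1)–P(3,1)= P(2,2)–P(2,3)= P(2,3)–Q(2,4)≠ P(2,3)–Q(3,3)≠ Q(2,4)–Q(2,5)= Q(2,4)–Q(3,4)= Q(2,5)–Q(2,6)= Q(2,5)–Q(3,5)=  → 2/9 unlike.
Row 3: Q(3,3)–Q(3,4)= Q(3,3)–P(4,3)≠ Q(3,4)–Q(3,5)= Q(3,7)–P(4,7)≠  → 2/4 unlike.
Row 4: P(4,3)–Q(5,3)≠ Q(4,6)–P(4,7)≠ Q(4,6)–Q(5,6)=  → 2/3 unlike.
Row 5: Q(5,1)–P(5,2)≠ Q(5,1)–Q(6,1)= P(5,2)–Q(5,3)≠ Q(5,3)–Q(5,4)= Q(5,3)–P(6,3)≠ Q(5,4)–Q(5,5)= Q(5,4)–Q(6,4)= Q(5,5)–Q(5,6)= Q(5,5)–Q(6,5)= Q(5,6)–Q(6,6)=  → 3/10 unlike.
Row 6: P(6,3)–Q(6,4)≠ Q(6,4)–Q(6,5)= Q(6,5)–Q(6,6)= Q(6,6)–P(6,7)≠  → 2/4 unlike.
Total adjacent occupied pairs: 39; unlike-type pairs: 14.
14/39 is already in lowest terms.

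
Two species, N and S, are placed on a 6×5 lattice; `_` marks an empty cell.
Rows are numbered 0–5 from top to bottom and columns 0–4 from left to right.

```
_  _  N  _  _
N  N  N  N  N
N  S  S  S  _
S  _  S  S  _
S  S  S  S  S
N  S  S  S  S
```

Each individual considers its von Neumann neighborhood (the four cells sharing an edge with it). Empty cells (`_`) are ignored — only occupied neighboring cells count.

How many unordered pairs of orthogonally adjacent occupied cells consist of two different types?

Scan each occupied cell's neighbors to the right and below so each pair is counted once.
From row 0: 0 unlike of 1 pairs (running 0/1).
From row 1: 3 unlike of 8 pairs (running 3/9).
From row 2: 2 unlike of 6 pairs (running 5/15).
From row 3: 0 unlike of 4 pairs (running 5/19).
From row 4: 1 unlike of 9 pairs (running 6/28).
From row 5: 1 unlike of 4 pairs (running 7/32).
Total adjacent occupied pairs: 32; unlike-type pairs: 7.

7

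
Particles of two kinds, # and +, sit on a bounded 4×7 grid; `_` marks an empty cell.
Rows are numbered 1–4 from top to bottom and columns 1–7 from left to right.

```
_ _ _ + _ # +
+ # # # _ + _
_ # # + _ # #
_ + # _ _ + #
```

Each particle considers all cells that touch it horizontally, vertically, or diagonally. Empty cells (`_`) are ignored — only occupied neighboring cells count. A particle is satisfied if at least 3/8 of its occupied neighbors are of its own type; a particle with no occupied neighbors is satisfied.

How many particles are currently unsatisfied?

Row 1: (1,4)+ 0/2 ✗ · (1,6)# 0/2 ✗ · (1,7)+ 1/2 ✓
Row 2: (2,1)+ 0/2 ✗ · (2,2)# 3/4 ✓ · (2,3)# 4/6 ✓ · (2,4)# 2/4 ✓ · (2,6)+ 1/4 ✗
Row 3: (3,2)# 4/6 ✓ · (3,3)# 5/7 ✓ · (3,4)+ 0/4 ✗ · (3,6)# 2/4 ✓ · (3,7)# 2/4 ✓
Row 4: (4,2)+ 0/3 ✗ · (4,3)# 2/4 ✓ · (4,6)+ 0/3 ✗ · (4,7)# 2/3 ✓
Unsatisfied: (1,4), (1,6), (2,1), (2,6), (3,4), (4,2), (4,6) — 7 in total.

7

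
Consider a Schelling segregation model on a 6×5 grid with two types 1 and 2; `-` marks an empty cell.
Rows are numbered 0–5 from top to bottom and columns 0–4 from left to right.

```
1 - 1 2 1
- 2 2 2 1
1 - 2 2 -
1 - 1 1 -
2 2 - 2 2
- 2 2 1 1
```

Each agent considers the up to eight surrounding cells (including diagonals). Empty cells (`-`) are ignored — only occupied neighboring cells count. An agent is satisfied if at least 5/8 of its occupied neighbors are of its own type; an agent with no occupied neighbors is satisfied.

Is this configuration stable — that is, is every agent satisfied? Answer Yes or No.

No

Row 0: (0,0)1 0/1 not · (0,2)1 0/4 not · (0,3)2 2/5 not · (0,4)1 1/3 not
Row 1: (1,1)2 2/5 not · (1,2)2 5/6 satisfied · (1,3)2 4/7 not · (1,4)1 1/4 not
Row 2: (2,0)1 1/2 not · (2,2)2 4/6 satisfied · (2,3)2 3/6 not
Row 3: (3,0)1 1/3 not · (3,2)1 1/5 not · (3,3)1 1/5 not
Row 4: (4,0)2 2/3 satisfied · (4,1)2 3/5 not · (4,3)2 2/6 not · (4,4)2 1/4 not
Row 5: (5,1)2 3/3 satisfied · (5,2)2 3/4 satisfied · (5,3)1 1/4 not · (5,4)1 1/3 not
For instance (0,0) has only 0/1 same-type neighbors, below 5/8.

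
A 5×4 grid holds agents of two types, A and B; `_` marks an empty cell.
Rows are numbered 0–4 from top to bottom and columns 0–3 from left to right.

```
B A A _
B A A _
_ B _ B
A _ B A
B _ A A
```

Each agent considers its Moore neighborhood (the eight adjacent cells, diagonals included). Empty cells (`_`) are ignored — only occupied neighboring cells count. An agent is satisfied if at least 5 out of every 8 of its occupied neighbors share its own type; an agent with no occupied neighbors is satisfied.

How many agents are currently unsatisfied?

11

(0,0)B 1/3 not
(0,1)A 3/5 not
(0,2)A 3/3 satisfied
(1,0)B 2/4 not
(1,1)A 3/6 not
(1,2)A 3/5 not
(2,1)B 2/5 not
(2,3)B 1/3 not
(3,0)A 0/2 not
(3,2)B 2/5 not
(3,3)A 2/4 not
(4,0)B 0/1 not
(4,2)A 2/3 satisfied
(4,3)A 2/3 satisfied
Unsatisfied: (0,0), (0,1), (1,0), (1,1), (1,2), (2,1), (2,3), (3,0), (3,2), (3,3), (4,0) — 11 in total.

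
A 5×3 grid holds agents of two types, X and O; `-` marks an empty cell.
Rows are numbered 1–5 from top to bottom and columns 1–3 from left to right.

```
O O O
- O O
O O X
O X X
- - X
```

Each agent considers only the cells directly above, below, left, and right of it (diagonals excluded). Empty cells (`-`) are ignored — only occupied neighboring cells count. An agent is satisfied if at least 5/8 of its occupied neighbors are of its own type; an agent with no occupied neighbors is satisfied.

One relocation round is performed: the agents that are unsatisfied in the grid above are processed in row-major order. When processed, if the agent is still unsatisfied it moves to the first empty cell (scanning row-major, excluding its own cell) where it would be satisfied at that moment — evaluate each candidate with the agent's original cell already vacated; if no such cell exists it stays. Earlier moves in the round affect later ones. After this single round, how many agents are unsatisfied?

Initially unsatisfied (in order): (3,2), (3,3), (4,1), (4,2).
  (3,2) → (2,1).
  (3,3) → (5,2).
  (4,1) → (3,2).
  (4,2): now satisfied by earlier moves; stays.
Resulting grid:
O O O
O O O
O O -
- X X
- X X
All satisfied now.

0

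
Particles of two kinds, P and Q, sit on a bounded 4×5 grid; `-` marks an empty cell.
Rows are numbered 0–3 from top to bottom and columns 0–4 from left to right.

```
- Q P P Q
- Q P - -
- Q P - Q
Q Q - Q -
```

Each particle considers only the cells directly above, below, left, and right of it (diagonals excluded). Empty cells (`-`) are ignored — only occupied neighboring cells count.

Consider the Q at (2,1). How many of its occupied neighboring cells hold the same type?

Occupied neighbors of (2,1): (1,1)=Q, (3,1)=Q, (2,2)=P.
Same type (Q): 2 of 3.

2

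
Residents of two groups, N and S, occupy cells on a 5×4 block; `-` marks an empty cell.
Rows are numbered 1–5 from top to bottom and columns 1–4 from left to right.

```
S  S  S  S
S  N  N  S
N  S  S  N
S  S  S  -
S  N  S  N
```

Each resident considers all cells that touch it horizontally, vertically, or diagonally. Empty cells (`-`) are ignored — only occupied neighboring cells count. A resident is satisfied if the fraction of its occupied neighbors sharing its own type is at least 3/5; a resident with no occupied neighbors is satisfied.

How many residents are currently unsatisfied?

9

(1,1)S 2/3 ok
(1,2)S 3/5 ok
(1,3)S 3/5 ok
(1,4)S 2/3 ok
(2,1)S 3/5 ok
(2,2)N 2/8 unhappy
(2,3)N 2/8 unhappy
(2,4)S 3/5 ok
(3,1)N 1/5 unhappy
(3,2)S 5/8 ok
(3,3)S 4/7 unhappy
(3,4)N 1/4 unhappy
(4,1)S 3/5 ok
(4,2)S 6/8 ok
(4,3)S 4/7 unhappy
(5,1)S 2/3 ok
(5,2)N 0/5 unhappy
(5,3)S 2/4 unhappy
(5,4)N 0/2 unhappy
Unsatisfied: (2,2), (2,3), (3,1), (3,3), (3,4), (4,3), (5,2), (5,3), (5,4) — 9 in total.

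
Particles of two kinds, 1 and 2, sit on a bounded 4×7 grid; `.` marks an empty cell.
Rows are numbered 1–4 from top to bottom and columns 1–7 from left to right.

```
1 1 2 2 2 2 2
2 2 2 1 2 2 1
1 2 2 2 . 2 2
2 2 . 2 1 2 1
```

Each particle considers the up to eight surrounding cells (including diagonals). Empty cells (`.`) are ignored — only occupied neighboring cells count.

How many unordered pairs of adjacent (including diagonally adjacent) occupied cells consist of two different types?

30

Scan each occupied cell's neighbors to the right and below (and the two forward diagonals) so each pair is counted once.
From row 1: 11 unlike of 25 pairs (running 11/25).
From row 2: 9 unlike of 22 pairs (running 20/47).
From row 3: 7 unlike of 17 pairs (running 27/64).
From row 4: 3 unlike of 4 pairs (running 30/68).
Total adjacent occupied pairs: 68; unlike-type pairs: 30.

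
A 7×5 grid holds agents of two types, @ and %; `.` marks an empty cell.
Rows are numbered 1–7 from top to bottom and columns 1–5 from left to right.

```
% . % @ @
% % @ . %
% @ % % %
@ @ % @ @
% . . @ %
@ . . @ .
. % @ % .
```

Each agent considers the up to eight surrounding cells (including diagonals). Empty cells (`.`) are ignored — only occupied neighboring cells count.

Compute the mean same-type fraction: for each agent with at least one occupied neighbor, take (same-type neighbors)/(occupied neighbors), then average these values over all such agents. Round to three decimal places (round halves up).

0.392

Row 1: (1,1)% 2/2 · (1,3)% 1/3 · (1,4)@ 2/4 · (1,5)@ 1/2
Row 2: (2,1)% 3/4 · (2,2)% 5/7 · (2,3)@ 2/6 · (2,5)% 2/4
Row 3: (3,1)% 2/5 · (3,2)@ 3/8 · (3,3)% 3/7 · (3,4)% 4/7 · (3,5)% 2/4
Row 4: (4,1)@ 2/4 · (4,2)@ 2/6 · (4,3)% 2/6 · (4,4)@ 2/7 · (4,5)@ 2/5
Row 5: (5,1)% 0/3 · (5,4)@ 3/5 · (5,5)% 0/4
Row 6: (6,1)@ 0/2 · (6,4)@ 2/4
Row 7: (7,2)% 0/2 · (7,3)@ 1/3 · (7,4)% 0/2
Sum over 26 agents: 2/2 + 1/3 + 2/4 + 1/2 + 3/4 + 5/7 + 2/6 + 2/4 + 2/5 + 3/8 + 3/7 + 4/7 + 2/4 + 2/4 + 2/6 + 2/6 + 2/7 + 2/5 + 0/3 + 3/5 + 0/4 + 0/2 + 2/4 + 0/2 + 1/3 + 0/2 = 1223/120; mean = 1223/120 ÷ 26 = 1223/3120 = 0.391987… → 0.392.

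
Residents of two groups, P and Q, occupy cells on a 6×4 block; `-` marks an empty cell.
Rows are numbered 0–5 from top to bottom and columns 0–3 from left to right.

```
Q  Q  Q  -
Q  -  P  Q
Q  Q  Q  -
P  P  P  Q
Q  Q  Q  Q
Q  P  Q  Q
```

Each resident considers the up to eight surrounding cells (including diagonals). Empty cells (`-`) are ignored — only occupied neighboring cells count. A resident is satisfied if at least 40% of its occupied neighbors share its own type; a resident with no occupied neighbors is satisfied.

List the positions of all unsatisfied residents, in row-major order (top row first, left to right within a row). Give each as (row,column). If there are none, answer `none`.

Row 0: (0,0)Q 2/2 ✓ · (0,1)Q 3/4 ✓ · (0,2)Q 2/3 ✓
Row 1: (1,0)Q 4/4 ✓ · (1,2)P 0/5 ✗ · (1,3)Q 2/3 ✓
Row 2: (2,0)Q 2/4 ✓ · (2,1)Q 3/7 ✓ · (2,2)Q 3/6 ✓
Row 3: (3,0)P 1/5 ✗ · (3,1)P 2/8 ✗ · (3,2)P 1/7 ✗ · (3,3)Q 3/4 ✓
Row 4: (4,0)Q 2/5 ✓ · (4,1)Q 4/8 ✓ · (4,2)Q 5/8 ✓ · (4,3)Q 4/5 ✓
Row 5: (5,0)Q 2/3 ✓ · (5,1)P 0/5 ✗ · (5,2)Q 4/5 ✓ · (5,3)Q 3/3 ✓

(1,2), (3,0), (3,1), (3,2), (5,1)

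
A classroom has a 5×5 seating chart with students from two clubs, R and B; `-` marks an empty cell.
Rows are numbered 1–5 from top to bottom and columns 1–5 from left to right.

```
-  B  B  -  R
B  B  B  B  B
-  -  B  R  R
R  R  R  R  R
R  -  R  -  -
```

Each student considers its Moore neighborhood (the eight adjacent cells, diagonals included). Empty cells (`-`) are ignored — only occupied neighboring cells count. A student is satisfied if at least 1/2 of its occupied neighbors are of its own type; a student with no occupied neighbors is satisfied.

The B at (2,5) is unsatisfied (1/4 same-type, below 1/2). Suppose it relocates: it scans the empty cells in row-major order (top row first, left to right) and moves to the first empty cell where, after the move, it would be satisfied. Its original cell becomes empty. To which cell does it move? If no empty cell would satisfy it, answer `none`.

Vacating (2,5). Empty cells in order:
  (1,1): 3/3 same-type → satisfied — stop here.

(1,1)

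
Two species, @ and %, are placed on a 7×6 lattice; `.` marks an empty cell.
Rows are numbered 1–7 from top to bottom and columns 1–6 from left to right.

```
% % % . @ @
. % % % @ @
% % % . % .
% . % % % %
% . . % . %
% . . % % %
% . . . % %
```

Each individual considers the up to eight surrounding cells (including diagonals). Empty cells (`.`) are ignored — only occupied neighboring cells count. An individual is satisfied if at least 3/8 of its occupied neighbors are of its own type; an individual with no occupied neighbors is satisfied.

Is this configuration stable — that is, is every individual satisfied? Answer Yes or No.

Yes

(1,1)% 2/2 ✓
(1,2)% 4/4 ✓
(1,3)% 4/4 ✓
(1,5)@ 3/4 ✓
(1,6)@ 3/3 ✓
(2,2)% 7/7 ✓
(2,3)% 6/6 ✓
(2,4)% 4/6 ✓
(2,5)@ 3/5 ✓
(2,6)@ 3/4 ✓
(3,1)% 3/3 ✓
(3,2)% 6/6 ✓
(3,3)% 6/6 ✓
(3,5)% 4/6 ✓
(4,1)% 3/3 ✓
(4,3)% 4/4 ✓
(4,4)% 5/5 ✓
(4,5)% 5/5 ✓
(4,6)% 3/3 ✓
(5,1)% 2/2 ✓
(5,4)% 5/5 ✓
(5,6)% 4/4 ✓
(6,1)% 2/2 ✓
(6,4)% 3/3 ✓
(6,5)% 6/6 ✓
(6,6)% 4/4 ✓
(7,1)% 1/1 ✓
(7,5)% 4/4 ✓
(7,6)% 3/3 ✓
All meet the threshold, so the configuration is stable.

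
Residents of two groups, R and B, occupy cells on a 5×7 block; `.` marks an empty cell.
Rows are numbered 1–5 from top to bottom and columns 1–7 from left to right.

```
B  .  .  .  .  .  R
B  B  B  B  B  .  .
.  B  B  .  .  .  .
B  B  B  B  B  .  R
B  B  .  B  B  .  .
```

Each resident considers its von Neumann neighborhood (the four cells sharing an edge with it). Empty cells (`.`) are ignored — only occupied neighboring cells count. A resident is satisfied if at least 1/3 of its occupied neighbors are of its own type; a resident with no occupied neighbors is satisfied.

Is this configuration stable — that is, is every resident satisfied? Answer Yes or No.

Yes

Row 1: (1,1)B 1/1 satisfied · (1,7)R 0/0 satisfied
Row 2: (2,1)B 2/2 satisfied · (2,2)B 3/3 satisfied · (2,3)B 3/3 satisfied · (2,4)B 2/2 satisfied · (2,5)B 1/1 satisfied
Row 3: (3,2)B 3/3 satisfied · (3,3)B 3/3 satisfied
Row 4: (4,1)B 2/2 satisfied · (4,2)B 4/4 satisfied · (4,3)B 3/3 satisfied · (4,4)B 3/3 satisfied · (4,5)B 2/2 satisfied · (4,7)R 0/0 satisfied
Row 5: (5,1)B 2/2 satisfied · (5,2)B 2/2 satisfied · (5,4)B 2/2 satisfied · (5,5)B 2/2 satisfied
All meet the threshold, so the configuration is stable.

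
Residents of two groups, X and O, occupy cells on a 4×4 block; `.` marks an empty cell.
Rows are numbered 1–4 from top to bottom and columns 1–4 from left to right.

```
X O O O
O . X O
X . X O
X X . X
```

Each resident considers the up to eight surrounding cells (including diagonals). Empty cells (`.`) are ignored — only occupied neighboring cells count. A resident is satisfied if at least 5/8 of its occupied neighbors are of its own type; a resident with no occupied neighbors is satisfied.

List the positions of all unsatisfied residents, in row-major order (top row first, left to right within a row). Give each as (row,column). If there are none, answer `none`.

(1,1)X 0/2 ✗
(1,2)O 2/4 ✗
(1,3)O 3/4 ✓
(1,4)O 2/3 ✓
(2,1)O 1/3 ✗
(2,3)X 1/6 ✗
(2,4)O 3/5 ✗
(3,1)X 2/3 ✓
(3,3)X 3/5 ✗
(3,4)O 1/4 ✗
(4,1)X 2/2 ✓
(4,2)X 3/3 ✓
(4,4)X 1/2 ✗

(1,1), (1,2), (2,1), (2,3), (2,4), (3,3), (3,4), (4,4)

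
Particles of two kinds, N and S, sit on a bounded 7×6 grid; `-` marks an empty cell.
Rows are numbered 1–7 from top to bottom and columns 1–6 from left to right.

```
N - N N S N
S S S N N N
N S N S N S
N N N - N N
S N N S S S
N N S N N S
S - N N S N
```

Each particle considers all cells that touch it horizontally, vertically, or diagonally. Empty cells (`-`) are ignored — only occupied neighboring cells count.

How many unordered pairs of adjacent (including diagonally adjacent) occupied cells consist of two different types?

Scan each occupied cell's neighbors to the right and below (and the two forward diagonals) so each pair is counted once.
From row 1: 10 unlike of 16 pairs (running 10/16).
From row 2: 9 unlike of 21 pairs (running 19/37).
From row 3: 12 unlike of 18 pairs (running 31/55).
From row 4: 8 unlike of 16 pairs (running 39/71).
From row 5: 11 unlike of 21 pairs (running 50/92).
From row 6: 10 unlike of 18 pairs (running 60/110).
From row 7: 2 unlike of 3 pairs (running 62/113).
Total adjacent occupied pairs: 113; unlike-type pairs: 62.

62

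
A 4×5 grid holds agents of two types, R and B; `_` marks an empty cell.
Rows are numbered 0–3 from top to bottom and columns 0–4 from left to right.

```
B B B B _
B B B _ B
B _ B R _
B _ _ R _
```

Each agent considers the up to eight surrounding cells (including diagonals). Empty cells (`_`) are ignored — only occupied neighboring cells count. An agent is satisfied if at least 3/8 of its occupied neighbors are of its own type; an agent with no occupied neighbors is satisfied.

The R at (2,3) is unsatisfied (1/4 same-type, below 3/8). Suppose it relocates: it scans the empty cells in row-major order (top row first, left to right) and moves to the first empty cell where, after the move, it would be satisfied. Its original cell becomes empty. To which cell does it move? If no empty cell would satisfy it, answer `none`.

Vacating (2,3). Empty cells in order:
  (0,4): 0/2 same-type → still unsatisfied.
  (1,3): 0/5 same-type → still unsatisfied.
  (2,1): 0/6 same-type → still unsatisfied.
  (2,4): 1/2 same-type → satisfied — stop here.

(2,4)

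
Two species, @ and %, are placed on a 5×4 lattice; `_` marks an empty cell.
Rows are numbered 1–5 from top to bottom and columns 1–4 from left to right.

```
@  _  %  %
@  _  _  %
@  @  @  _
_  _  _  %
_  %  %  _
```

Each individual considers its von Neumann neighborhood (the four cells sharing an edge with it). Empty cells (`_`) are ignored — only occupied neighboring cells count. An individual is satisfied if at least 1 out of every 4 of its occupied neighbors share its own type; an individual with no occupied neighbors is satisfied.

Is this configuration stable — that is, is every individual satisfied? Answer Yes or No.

(1,1)@ 1/1 satisfied
(1,3)% 1/1 satisfied
(1,4)% 2/2 satisfied
(2,1)@ 2/2 satisfied
(2,4)% 1/1 satisfied
(3,1)@ 2/2 satisfied
(3,2)@ 2/2 satisfied
(3,3)@ 1/1 satisfied
(4,4)% 0/0 satisfied
(5,2)% 1/1 satisfied
(5,3)% 1/1 satisfied
All meet the threshold, so the configuration is stable.

Yes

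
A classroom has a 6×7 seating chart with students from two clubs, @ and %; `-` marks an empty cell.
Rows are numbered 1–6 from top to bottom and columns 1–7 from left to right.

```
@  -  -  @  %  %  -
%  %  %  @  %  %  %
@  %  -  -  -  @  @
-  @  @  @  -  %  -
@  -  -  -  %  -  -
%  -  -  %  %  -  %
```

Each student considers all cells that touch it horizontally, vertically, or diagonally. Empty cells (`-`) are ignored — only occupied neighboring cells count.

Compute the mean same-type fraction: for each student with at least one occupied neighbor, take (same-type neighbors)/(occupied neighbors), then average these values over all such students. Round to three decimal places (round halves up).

0.503

Row 1: (1,1)@ 0/2 · (1,4)@ 1/4 · (1,5)% 3/5 · (1,6)% 4/4
Row 2: (2,1)% 2/4 · (2,2)% 3/5 · (2,3)% 2/4 · (2,4)@ 1/4 · (2,5)% 3/6 · (2,6)% 4/6 · (2,7)% 2/4
Row 3: (3,1)@ 1/4 · (3,2)% 3/6 · (3,6)@ 1/5 · (3,7)@ 1/4
Row 4: (4,2)@ 3/4 · (4,3)@ 2/3 · (4,4)@ 1/2 · (4,6)% 1/3
Row 5: (5,1)@ 1/2 · (5,5)% 3/4
Row 6: (6,1)% 0/1 · (6,4)% 2/2 · (6,5)% 2/2 · (6,7)% — no occupied neighbors
Sum over 24 students: 0/2 + 1/4 + 3/5 + 4/4 + 2/4 + 3/5 + 2/4 + 1/4 + 3/6 + 4/6 + 2/4 + 1/4 + 3/6 + 1/5 + 1/4 + 3/4 + 2/3 + 1/2 + 1/3 + 1/2 + 3/4 + 0/1 + 2/2 + 2/2 = 181/15; mean = 181/15 ÷ 24 = 181/360 = 0.502777… → 0.503.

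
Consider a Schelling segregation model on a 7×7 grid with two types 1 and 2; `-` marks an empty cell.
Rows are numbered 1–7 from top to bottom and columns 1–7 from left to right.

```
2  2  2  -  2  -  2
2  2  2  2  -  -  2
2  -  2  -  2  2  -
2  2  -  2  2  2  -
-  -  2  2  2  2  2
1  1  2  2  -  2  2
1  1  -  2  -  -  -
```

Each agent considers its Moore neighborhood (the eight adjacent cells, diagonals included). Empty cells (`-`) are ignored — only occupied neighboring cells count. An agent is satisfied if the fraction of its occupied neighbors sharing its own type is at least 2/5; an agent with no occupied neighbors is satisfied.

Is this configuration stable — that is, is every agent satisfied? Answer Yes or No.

Row 1: (1,1)2 3/3 ok · (1,2)2 5/5 ok · (1,3)2 4/4 ok · (1,5)2 1/1 ok · (1,7)2 1/1 ok
Row 2: (2,1)2 4/4 ok · (2,2)2 7/7 ok · (2,3)2 5/5 ok · (2,4)2 5/5 ok · (2,7)2 2/2 ok
Row 3: (3,1)2 4/4 ok · (3,3)2 5/5 ok · (3,5)2 5/5 ok · (3,6)2 4/4 ok
Row 4: (4,1)2 2/2 ok · (4,2)2 4/4 ok · (4,4)2 6/6 ok · (4,5)2 7/7 ok · (4,6)2 6/6 ok
Row 5: (5,3)2 5/6 ok · (5,4)2 6/6 ok · (5,5)2 7/7 ok · (5,6)2 6/6 ok · (5,7)2 4/4 ok
Row 6: (6,1)1 3/3 ok · (6,2)1 3/5 ok · (6,3)2 4/6 ok · (6,4)2 5/5 ok · (6,6)2 4/4 ok · (6,7)2 3/3 ok
Row 7: (7,1)1 3/3 ok · (7,2)1 3/4 ok · (7,4)2 2/2 ok
All meet the threshold, so the configuration is stable.

Yes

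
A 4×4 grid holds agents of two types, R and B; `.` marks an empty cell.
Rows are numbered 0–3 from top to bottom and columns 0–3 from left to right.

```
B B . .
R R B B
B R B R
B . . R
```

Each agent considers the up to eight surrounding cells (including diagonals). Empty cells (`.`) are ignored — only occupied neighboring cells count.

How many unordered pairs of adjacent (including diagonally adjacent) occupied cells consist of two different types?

16

Scan each occupied cell's neighbors to the right and below (and the two forward diagonals) so each pair is counted once.
Row 0: B(0,0)–B(0,1)= B(0,0)–R(1,0)≠ B(0,0)–R(1,1)≠ B(0,1)–R(1,1)≠ B(0,1)–B(1,2)= B(0,1)–R(1,0)≠  → 4/6 unlike.
Row 1: R(1,0)–R(1,1)= R(1,0)–B(2,0)≠ R(1,0)–R(2,1)= R(1,1)–B(1,2)≠ R(1,1)–R(2,1)= R(1,1)–B(2,2)≠ R(1,1)–B(2,0)≠ B(1,2)–B(1,3)= B(1,2)–B(2,2)= B(1,2)–R(2,3)≠ B(1,2)–R(2,1)≠ B(1,3)–R(2,3)≠ B(1,3)–B(2,2)=  → 7/13 unlike.
Row 2: B(2,0)–R(2,1)≠ B(2,0)–B(3,0)= R(2,1)–B(2,2)≠ R(2,1)–B(3,0)≠ B(2,2)–R(2,3)≠ B(2,2)–R(3,3)≠ R(2,3)–R(3,3)=  → 5/7 unlike.
Total adjacent occupied pairs: 26; unlike-type pairs: 16.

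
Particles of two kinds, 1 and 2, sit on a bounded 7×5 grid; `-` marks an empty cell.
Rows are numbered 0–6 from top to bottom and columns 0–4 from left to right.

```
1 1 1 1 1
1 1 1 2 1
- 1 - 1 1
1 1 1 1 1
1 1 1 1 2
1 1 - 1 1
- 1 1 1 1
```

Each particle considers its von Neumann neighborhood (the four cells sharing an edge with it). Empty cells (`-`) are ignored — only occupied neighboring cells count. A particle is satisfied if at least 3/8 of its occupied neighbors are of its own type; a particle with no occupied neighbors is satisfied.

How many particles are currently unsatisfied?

2

Row 0: (0,0)1 2/2 ok · (0,1)1 3/3 ok · (0,2)1 3/3 ok · (0,3)1 2/3 ok · (0,4)1 2/2 ok
Row 1: (1,0)1 2/2 ok · (1,1)1 4/4 ok · (1,2)1 2/3 ok · (1,3)2 0/4 unhappy · (1,4)1 2/3 ok
Row 2: (2,1)1 2/2 ok · (2,3)1 2/3 ok · (2,4)1 3/3 ok
Row 3: (3,0)1 2/2 ok · (3,1)1 4/4 ok · (3,2)1 3/3 ok · (3,3)1 4/4 ok · (3,4)1 2/3 ok
Row 4: (4,0)1 3/3 ok · (4,1)1 4/4 ok · (4,2)1 3/3 ok · (4,3)1 3/4 ok · (4,4)2 0/3 unhappy
Row 5: (5,0)1 2/2 ok · (5,1)1 3/3 ok · (5,3)1 3/3 ok · (5,4)1 2/3 ok
Row 6: (6,1)1 2/2 ok · (6,2)1 2/2 ok · (6,3)1 3/3 ok · (6,4)1 2/2 ok
Unsatisfied: (1,3), (4,4) — 2 in total.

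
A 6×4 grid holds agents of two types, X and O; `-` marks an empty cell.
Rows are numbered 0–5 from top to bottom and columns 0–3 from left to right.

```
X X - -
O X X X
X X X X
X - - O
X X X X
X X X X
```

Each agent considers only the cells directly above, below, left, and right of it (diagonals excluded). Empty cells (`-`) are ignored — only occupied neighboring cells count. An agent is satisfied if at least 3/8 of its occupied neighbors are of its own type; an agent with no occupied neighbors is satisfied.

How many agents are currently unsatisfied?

Row 0: (0,0)X 1/2 satisfied · (0,1)X 2/2 satisfied
Row 1: (1,0)O 0/3 not · (1,1)X 3/4 satisfied · (1,2)X 3/3 satisfied · (1,3)X 2/2 satisfied
Row 2: (2,0)X 2/3 satisfied · (2,1)X 3/3 satisfied · (2,2)X 3/3 satisfied · (2,3)X 2/3 satisfied
Row 3: (3,0)X 2/2 satisfied · (3,3)O 0/2 not
Row 4: (4,0)X 3/3 satisfied · (4,1)X 3/3 satisfied · (4,2)X 3/3 satisfied · (4,3)X 2/3 satisfied
Row 5: (5,0)X 2/2 satisfied · (5,1)X 3/3 satisfied · (5,2)X 3/3 satisfied · (5,3)X 2/2 satisfied
Unsatisfied: (1,0), (3,3) — 2 in total.

2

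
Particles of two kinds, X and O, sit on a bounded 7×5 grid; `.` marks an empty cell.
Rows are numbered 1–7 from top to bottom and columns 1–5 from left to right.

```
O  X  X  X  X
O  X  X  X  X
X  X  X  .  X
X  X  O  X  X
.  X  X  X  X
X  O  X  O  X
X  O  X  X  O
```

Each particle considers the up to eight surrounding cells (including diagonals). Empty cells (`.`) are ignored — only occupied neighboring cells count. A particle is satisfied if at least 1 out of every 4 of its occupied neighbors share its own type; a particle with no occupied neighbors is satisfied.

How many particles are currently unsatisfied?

5

Row 1: (1,1)O 1/3 ok · (1,2)X 3/5 ok · (1,3)X 5/5 ok · (1,4)X 5/5 ok · (1,5)X 3/3 ok
Row 2: (2,1)O 1/5 unhappy · (2,2)X 6/8 ok · (2,3)X 7/7 ok · (2,4)X 7/7 ok · (2,5)X 4/4 ok
Row 3: (3,1)X 4/5 ok · (3,2)X 6/8 ok · (3,3)X 6/7 ok · (3,5)X 4/4 ok
Row 4: (4,1)X 4/4 ok · (4,2)X 6/7 ok · (4,3)O 0/7 unhappy · (4,4)X 6/7 ok · (4,5)X 4/4 ok
Row 5: (5,2)X 5/7 ok · (5,3)X 5/8 ok · (5,4)X 6/8 ok · (5,5)X 4/5 ok
Row 6: (6,1)X 2/4 ok · (6,2)O 1/7 unhappy · (6,3)X 5/8 ok · (6,4)O 1/8 unhappy · (6,5)X 3/5 ok
Row 7: (7,1)X 1/3 ok · (7,2)O 1/5 unhappy · (7,3)X 2/5 ok · (7,4)X 3/5 ok · (7,5)O 1/3 ok
Unsatisfied: (2,1), (4,3), (6,2), (6,4), (7,2) — 5 in total.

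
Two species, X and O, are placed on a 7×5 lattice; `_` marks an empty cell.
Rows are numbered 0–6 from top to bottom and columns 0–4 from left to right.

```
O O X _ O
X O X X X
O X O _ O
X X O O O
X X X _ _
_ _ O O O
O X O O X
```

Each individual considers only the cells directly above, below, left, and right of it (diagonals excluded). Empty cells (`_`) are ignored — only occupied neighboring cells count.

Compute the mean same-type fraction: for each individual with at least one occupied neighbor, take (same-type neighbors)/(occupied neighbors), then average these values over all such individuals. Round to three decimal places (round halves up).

Row 0: (0,0)O 1/2 · (0,1)O 2/3 · (0,2)X 1/2 · (0,4)O 0/1
Row 1: (1,0)X 0/3 · (1,1)O 1/4 · (1,2)X 2/4 · (1,3)X 2/2 · (1,4)X 1/3
Row 2: (2,0)O 0/3 · (2,1)X 1/4 · (2,2)O 1/3 · (2,4)O 1/2
Row 3: (3,0)X 2/3 · (3,1)X 3/4 · (3,2)O 2/4 · (3,3)O 2/2 · (3,4)O 2/2
Row 4: (4,0)X 2/2 · (4,1)X 3/3 · (4,2)X 1/3
Row 5: (5,2)O 2/3 · (5,3)O 3/3 · (5,4)O 1/2
Row 6: (6,0)O 0/1 · (6,1)X 0/2 · (6,2)O 2/3 · (6,3)O 2/3 · (6,4)X 0/2
Sum over 29 individuals: 1/2 + 2/3 + 1/2 + 0/1 + 0/3 + 1/4 + 2/4 + 2/2 + 1/3 + 0/3 + 1/4 + 1/3 + 1/2 + 2/3 + 3/4 + 2/4 + 2/2 + 2/2 + 2/2 + 3/3 + 1/3 + 2/3 + 3/3 + 1/2 + 0/1 + 0/2 + 2/3 + 2/3 + 0/2 = 175/12; mean = 175/12 ÷ 29 = 175/348 = 0.502873… → 0.503.

0.503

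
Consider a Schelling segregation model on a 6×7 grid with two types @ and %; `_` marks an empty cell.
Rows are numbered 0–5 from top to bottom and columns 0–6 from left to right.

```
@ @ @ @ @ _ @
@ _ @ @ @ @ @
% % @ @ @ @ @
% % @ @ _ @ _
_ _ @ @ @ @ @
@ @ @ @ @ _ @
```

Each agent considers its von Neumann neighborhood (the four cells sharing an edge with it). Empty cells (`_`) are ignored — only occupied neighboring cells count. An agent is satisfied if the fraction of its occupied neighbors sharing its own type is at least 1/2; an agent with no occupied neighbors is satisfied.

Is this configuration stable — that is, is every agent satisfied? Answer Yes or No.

Yes

(0,0)@ 2/2 satisfied
(0,1)@ 2/2 satisfied
(0,2)@ 3/3 satisfied
(0,3)@ 3/3 satisfied
(0,4)@ 2/2 satisfied
(0,6)@ 1/1 satisfied
(1,0)@ 1/2 satisfied
(1,2)@ 3/3 satisfied
(1,3)@ 4/4 satisfied
(1,4)@ 4/4 satisfied
(1,5)@ 3/3 satisfied
(1,6)@ 3/3 satisfied
(2,0)% 2/3 satisfied
(2,1)% 2/3 satisfied
(2,2)@ 3/4 satisfied
(2,3)@ 4/4 satisfied
(2,4)@ 3/3 satisfied
(2,5)@ 4/4 satisfied
(2,6)@ 2/2 satisfied
(3,0)% 2/2 satisfied
(3,1)% 2/3 satisfied
(3,2)@ 3/4 satisfied
(3,3)@ 3/3 satisfied
(3,5)@ 2/2 satisfied
(4,2)@ 3/3 satisfied
(4,3)@ 4/4 satisfied
(4,4)@ 3/3 satisfied
(4,5)@ 3/3 satisfied
(4,6)@ 2/2 satisfied
(5,0)@ 1/1 satisfied
(5,1)@ 2/2 satisfied
(5,2)@ 3/3 satisfied
(5,3)@ 3/3 satisfied
(5,4)@ 2/2 satisfied
(5,6)@ 1/1 satisfied
All meet the threshold, so the configuration is stable.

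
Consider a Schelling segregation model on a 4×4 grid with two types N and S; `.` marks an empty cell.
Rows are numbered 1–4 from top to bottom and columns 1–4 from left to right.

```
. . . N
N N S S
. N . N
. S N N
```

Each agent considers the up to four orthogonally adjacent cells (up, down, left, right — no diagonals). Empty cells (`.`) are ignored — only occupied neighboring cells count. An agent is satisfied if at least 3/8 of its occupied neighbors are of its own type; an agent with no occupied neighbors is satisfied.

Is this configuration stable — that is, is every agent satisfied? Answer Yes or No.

No

(1,4)N 0/1 unhappy
(2,1)N 1/1 ok
(2,2)N 2/3 ok
(2,3)S 1/2 ok
(2,4)S 1/3 unhappy
(3,2)N 1/2 ok
(3,4)N 1/2 ok
(4,2)S 0/2 unhappy
(4,3)N 1/2 ok
(4,4)N 2/2 ok
For instance (1,4) has only 0/1 same-type neighbors, below 3/8.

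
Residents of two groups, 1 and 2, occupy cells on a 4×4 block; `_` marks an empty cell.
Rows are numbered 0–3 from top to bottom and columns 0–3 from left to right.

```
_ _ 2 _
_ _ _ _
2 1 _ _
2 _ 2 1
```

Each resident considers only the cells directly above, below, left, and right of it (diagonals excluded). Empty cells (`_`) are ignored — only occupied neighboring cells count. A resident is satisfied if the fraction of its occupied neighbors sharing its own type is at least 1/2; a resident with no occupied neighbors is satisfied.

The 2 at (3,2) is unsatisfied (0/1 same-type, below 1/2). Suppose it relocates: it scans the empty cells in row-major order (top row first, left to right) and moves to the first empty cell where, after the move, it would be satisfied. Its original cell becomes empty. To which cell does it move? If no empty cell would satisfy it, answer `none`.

(0,0)

Vacating (3,2). Empty cells in order:
  (0,0): 0/0 same-type → satisfied — stop here.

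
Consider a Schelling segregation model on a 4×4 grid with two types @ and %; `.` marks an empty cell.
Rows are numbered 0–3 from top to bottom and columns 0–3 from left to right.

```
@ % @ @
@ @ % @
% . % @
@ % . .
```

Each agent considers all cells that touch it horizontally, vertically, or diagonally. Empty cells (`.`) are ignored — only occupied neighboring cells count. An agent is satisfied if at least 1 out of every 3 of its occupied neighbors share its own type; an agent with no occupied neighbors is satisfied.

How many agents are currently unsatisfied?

Row 0: (0,0)@ 2/3 ✓ · (0,1)% 1/5 ✗ · (0,2)@ 3/5 ✓ · (0,3)@ 2/3 ✓
Row 1: (1,0)@ 2/4 ✓ · (1,1)@ 3/7 ✓ · (1,2)% 2/7 ✗ · (1,3)@ 3/5 ✓
Row 2: (2,0)% 1/4 ✗ · (2,2)% 2/5 ✓ · (2,3)@ 1/3 ✓
Row 3: (3,0)@ 0/2 ✗ · (3,1)% 2/3 ✓
Unsatisfied: (0,1), (1,2), (2,0), (3,0) — 4 in total.

4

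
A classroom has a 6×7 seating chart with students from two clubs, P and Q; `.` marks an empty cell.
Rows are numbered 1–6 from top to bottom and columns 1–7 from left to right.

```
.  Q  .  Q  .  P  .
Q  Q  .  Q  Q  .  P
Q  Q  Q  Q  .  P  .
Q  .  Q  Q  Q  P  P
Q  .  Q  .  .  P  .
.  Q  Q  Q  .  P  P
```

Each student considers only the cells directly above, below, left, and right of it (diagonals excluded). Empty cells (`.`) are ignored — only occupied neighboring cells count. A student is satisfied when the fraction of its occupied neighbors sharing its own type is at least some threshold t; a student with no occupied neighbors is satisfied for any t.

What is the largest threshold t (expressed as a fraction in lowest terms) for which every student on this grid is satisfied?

1/2

Row 1: (1,2)Q 1/1 · (1,4)Q 1/1 · (1,6)P — no occupied neighbors
Row 2: (2,1)Q 2/2 · (2,2)Q 3/3 · (2,4)Q 3/3 · (2,5)Q 1/1 · (2,7)P — no occupied neighbors
Row 3: (3,1)Q 3/3 · (3,2)Q 3/3 · (3,3)Q 3/3 · (3,4)Q 3/3 · (3,6)P 1/1
Row 4: (4,1)Q 2/2 · (4,3)Q 3/3 · (4,4)Q 3/3 · (4,5)Q 1/2 · (4,6)P 3/4 · (4,7)P 1/1
Row 5: (5,1)Q 1/1 · (5,3)Q 2/2 · (5,6)P 2/2
Row 6: (6,2)Q 1/1 · (6,3)Q 3/3 · (6,4)Q 1/1 · (6,6)P 2/2 · (6,7)P 1/1
The smallest same-type fraction is 1/2 at (4,5), which reduces to 1/2. Any threshold above that leaves this student unsatisfied.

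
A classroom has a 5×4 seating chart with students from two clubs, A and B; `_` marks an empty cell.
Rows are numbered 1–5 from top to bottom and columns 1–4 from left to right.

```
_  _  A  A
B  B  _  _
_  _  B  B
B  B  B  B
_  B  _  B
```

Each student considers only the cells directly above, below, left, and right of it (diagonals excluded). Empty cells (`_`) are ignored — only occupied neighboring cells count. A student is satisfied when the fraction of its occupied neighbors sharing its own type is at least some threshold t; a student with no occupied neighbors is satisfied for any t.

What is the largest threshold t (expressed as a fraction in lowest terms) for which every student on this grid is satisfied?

1/1

(1,3)A 1/1
(1,4)A 1/1
(2,1)B 1/1
(2,2)B 1/1
(3,3)B 2/2
(3,4)B 2/2
(4,1)B 1/1
(4,2)B 3/3
(4,3)B 3/3
(4,4)B 3/3
(5,2)B 1/1
(5,4)B 1/1
The smallest same-type fraction is 1/1 at (1,3), which reduces to 1/1. Any threshold above that leaves this student unsatisfied.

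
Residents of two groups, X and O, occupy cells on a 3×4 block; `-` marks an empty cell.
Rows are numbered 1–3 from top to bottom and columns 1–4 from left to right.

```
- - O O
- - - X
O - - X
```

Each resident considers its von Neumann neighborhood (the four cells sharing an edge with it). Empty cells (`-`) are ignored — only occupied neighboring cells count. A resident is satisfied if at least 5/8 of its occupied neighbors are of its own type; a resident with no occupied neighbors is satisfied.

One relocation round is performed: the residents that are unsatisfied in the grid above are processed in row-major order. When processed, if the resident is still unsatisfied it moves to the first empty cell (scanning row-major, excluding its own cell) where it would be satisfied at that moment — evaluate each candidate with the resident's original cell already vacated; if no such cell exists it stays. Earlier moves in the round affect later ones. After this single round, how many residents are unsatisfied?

Initially unsatisfied (in order): (1,4), (2,4).
  (1,4) → (1,1).
  (2,4): now satisfied by earlier moves; stays.
Resulting grid:
O - O -
- - - X
O - - X
All satisfied now.

0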